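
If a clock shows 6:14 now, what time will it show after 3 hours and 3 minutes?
Starting time: 6:14
Adding 3 minutes to 14 minutes: 14 + 3 = 17 minutes
Adding 3 hours: 6 + 3 = 9
Final time: 9:17

Final answer: 9:17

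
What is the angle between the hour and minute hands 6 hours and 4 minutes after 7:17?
First find the time 6 hours and 4 minutes after 7:17.
Total minutes: 7 x 60 + 17 + 6 x 60 + 4 = 801.
801 mod 720 = 81 minutes = 1:21.
Now compute the angle at 1:21:
Hour hand: 1 x 30 + 21 x 0.5 = 40.5 degrees
Minute hand: 21 x 6 = 126 degrees
Difference: |40.5 - 126| = 85.5 degrees
The angle is 85.5 degrees

Final answer: 85.5 degrees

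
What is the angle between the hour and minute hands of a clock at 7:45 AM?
Hour hand position: 7 x 30 + 45 x 0.5 = 232.5 degrees
Minute hand position: 45 x 6 = 270 degrees
Difference: |232.5 - 270| = 37.5 degrees
The angle between the hands is 37.5 degrees

Final answer: 37.5 degrees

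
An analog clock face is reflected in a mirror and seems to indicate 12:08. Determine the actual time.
Reflection across the vertical (12-6) axis maps a hand at angle A degrees to (360 - A) degrees, which sends a reading of T minutes past 12:00 to (720 - T) minutes past 12:00.
Mirror reads 12:08 = 8 minutes past 12:00.
Actual time: (720 - 8) mod 720 = 712 minutes = 11:52.

Final answer: 11:52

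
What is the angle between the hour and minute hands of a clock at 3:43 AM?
Hour hand position: 3 x 30 + 43 x 0.5 = 111.5 degrees
Minute hand position: 43 x 6 = 258 degrees
Difference: |111.5 - 258| = 146.5 degrees
The angle between the hands is 146.5 degrees

Final answer: 146.5 degrees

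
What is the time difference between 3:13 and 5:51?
From 3:13 to 5:51:
(5 x 60 + 51) - (3 x 60 + 13) = 351 - 193 = 158 minutes
= 2 hours and 38 minutes

Final answer: 2 hours and 38 minutes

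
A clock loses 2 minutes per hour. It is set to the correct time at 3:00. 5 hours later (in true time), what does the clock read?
For every 60 true minutes, the faulty clock advances 60 - 2 = 58 minutes.
True elapsed: 5 hours = 300 minutes.
Faulty clock advances: 300 x 58/60 = 290 minutes (drift: 10 minutes behind).
Shown time: 3:00 + 290 minutes = 7:50.

Final answer: 7:50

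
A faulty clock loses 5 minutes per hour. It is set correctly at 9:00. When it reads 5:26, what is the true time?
For every 60 true minutes, the faulty clock advances 55 minutes, so 1 faulty-clock minute corresponds to 60/55 true minutes.
From 9:00 to 5:26 on the faulty dial is 506 minutes.
True elapsed: 506 x 60/55 = 552 minutes = 9 hours and 12 minutes.
True time: 9:00 + 9 hours and 12 minutes = 6:12.

Final answer: 6:12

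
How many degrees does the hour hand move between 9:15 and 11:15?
The hour hand moves 0.5 degrees per minute.
Time elapsed: 11:15 - 9:15 = 120 minutes
Angular displacement: 120 x 0.5 = 60 degrees

Final answer: 60 degrees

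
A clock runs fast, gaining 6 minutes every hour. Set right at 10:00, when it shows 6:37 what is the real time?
For every 60 true minutes, the faulty clock advances 66 minutes, so 1 faulty-clock minute corresponds to 60/66 true minutes.
From 10:00 to 6:37 on the faulty dial is 517 minutes.
True elapsed: 517 x 60/66 = 470 minutes = 7 hours and 50 minutes.
True time: 10:00 + 7 hours and 50 minutes = 5:50.

Final answer: 5:50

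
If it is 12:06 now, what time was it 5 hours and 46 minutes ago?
Starting time: 12:06 = 6 total minutes past 12:00
Subtracting: 5 hours and 46 minutes = 346 minutes
6 - 346 = -340 (negative, add 12 hours = 720) = 380 minutes
= 6 hours and 20 minutes past 12:00 = 6:20

Final answer: 6:20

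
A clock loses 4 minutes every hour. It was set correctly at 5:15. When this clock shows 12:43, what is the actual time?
For every 60 true minutes, the faulty clock advances 56 minutes, so 1 faulty-clock minute corresponds to 60/56 true minutes.
From 5:15 to 12:43 on the faulty dial is 448 minutes.
True elapsed: 448 x 60/56 = 480 minutes = 8 hours.
True time: 5:15 + 8 hours = 1:15.

Final answer: 1:15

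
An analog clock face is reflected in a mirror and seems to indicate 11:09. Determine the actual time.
Reflection across the vertical (12-6) axis maps a hand at angle A degrees to (360 - A) degrees, which sends a reading of T minutes past 12:00 to (720 - T) minutes past 12:00.
Mirror reads 11:09 = 669 minutes past 12:00.
Actual time: (720 - 669) mod 720 = 51 minutes = 12:51.

Final answer: 12:51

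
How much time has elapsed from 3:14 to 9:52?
From 3:14 to 9:52:
(9 x 60 + 52) - (3 x 60 + 14) = 592 - 194 = 398 minutes
= 6 hours and 38 minutes

Final answer: 6 hours and 38 minutes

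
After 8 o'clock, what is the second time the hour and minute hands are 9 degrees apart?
At t minutes past 8:00, the hour hand is at 30 x 8 + 0.5t degrees and the minute hand is at 6t degrees.
The smaller angle between them is 9 degrees when |30H - 5.5t| = 9 or |30H - 5.5t| = 351.
With H = 8, solve 30 x 8 - 5.5t = +/- target for each target:
  t = (30 x 8 - 9) / 5.5 = 42
  t = (30 x 8 + 9) / 5.5 = 45.27
  t = (30 x 8 - 351) / 5.5 = -20.18 (outside (0, 60))
  t = (30 x 8 + 351) / 5.5 = 107.45 (outside (0, 60))
Valid solutions in (0, 60): {42, 45.27} minutes.
The second occurrence is t = 45.27 minutes.
The hands form a 9-degree angle at 45.27 minutes past 8:00.

Final answer: 45.27 minutes past 8:00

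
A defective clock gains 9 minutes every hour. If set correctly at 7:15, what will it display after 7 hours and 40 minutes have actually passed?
For every 60 true minutes, the faulty clock advances 60 + 9 = 69 minutes.
True elapsed: 7 hours and 40 minutes = 460 minutes.
Faulty clock advances: 460 x 69/60 = 529 minutes (drift: 69 minutes ahead).
Shown time: 7:15 + 529 minutes = 4:04.

Final answer: 4:04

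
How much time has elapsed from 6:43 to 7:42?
From 6:43 to 7:42:
(7 x 60 + 42) - (6 x 60 + 43) = 462 - 403 = 59 minutes
= 59 minutes

Final answer: 59 minutes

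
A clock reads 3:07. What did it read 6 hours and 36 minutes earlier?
Starting time: 3:07 = 187 total minutes past 12:00
Subtracting: 6 hours and 36 minutes = 396 minutes
187 - 396 = -209 (negative, add 12 hours = 720) = 511 minutes
= 8 hours and 31 minutes past 12:00 = 8:31

Final answer: 8:31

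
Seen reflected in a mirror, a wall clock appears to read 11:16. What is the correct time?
Reflection across the vertical (12-6) axis maps a hand at angle A degrees to (360 - A) degrees, which sends a reading of T minutes past 12:00 to (720 - T) minutes past 12:00.
Mirror reads 11:16 = 676 minutes past 12:00.
Actual time: (720 - 676) mod 720 = 44 minutes = 12:44.

Final answer: 12:44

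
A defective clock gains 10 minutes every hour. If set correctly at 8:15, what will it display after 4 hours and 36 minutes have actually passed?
For every 60 true minutes, the faulty clock advances 60 + 10 = 70 minutes.
True elapsed: 4 hours and 36 minutes = 276 minutes.
Faulty clock advances: 276 x 70/60 = 322 minutes (drift: 46 minutes ahead).
Shown time: 8:15 + 322 minutes = 1:37.

Final answer: 1:37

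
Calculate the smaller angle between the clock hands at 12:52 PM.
Hour hand position: 0 x 30 + 52 x 0.5 = 26 degrees
Minute hand position: 52 x 6 = 312 degrees
Difference: |26 - 312| = 286 degrees
Since 286 > 180, the smaller angle is 360 - 286 = 74 degrees

Final answer: 74 degrees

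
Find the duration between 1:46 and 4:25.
From 1:46 to 4:25:
(4 x 60 + 25) - (1 x 60 + 46) = 265 - 106 = 159 minutes
= 2 hours and 39 minutes

Final answer: 2 hours and 39 minutes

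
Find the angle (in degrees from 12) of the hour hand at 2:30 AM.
The hour hand moves 30 degrees per hour and 0.5 degrees per minute.
At 2:30: (2) x 30 + 30 x 0.5 = 60 + 15 = 75 degrees

Final answer: 75 degrees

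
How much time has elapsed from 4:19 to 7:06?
From 4:19 to 7:06:
(7 x 60 + 6) - (4 x 60 + 19) = 426 - 259 = 167 minutes
= 2 hours and 47 minutes

Final answer: 2 hours and 47 minutes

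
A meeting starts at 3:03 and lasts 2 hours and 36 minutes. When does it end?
Starting time: 3:03
Adding 36 minutes to 3 minutes: 3 + 36 = 39 minutes
Adding 2 hours: 3 + 2 = 5
Final time: 5:39

Final answer: 5:39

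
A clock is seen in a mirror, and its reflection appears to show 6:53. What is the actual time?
Reflection across the vertical (12-6) axis maps a hand at angle A degrees to (360 - A) degrees, which sends a reading of T minutes past 12:00 to (720 - T) minutes past 12:00.
Mirror reads 6:53 = 413 minutes past 12:00.
Actual time: (720 - 413) mod 720 = 307 minutes = 5:07.

Final answer: 5:07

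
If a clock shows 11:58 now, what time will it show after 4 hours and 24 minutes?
Starting time: 11:58
Adding 24 minutes to 58 minutes: 58 + 24 = 82 minutes = 1 hour and 22 minutes
Adding 4 hours: 11 + 4 + 1 (carry) = 16 - 12 = 4
Final time: 4:22

Final answer: 4:22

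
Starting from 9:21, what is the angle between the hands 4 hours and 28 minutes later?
First find the time 4 hours and 28 minutes after 9:21.
Total minutes: 9 x 60 + 21 + 4 x 60 + 28 = 829.
829 mod 720 = 109 minutes = 1:49.
Now compute the angle at 1:49:
Hour hand: 1 x 30 + 49 x 0.5 = 54.5 degrees
Minute hand: 49 x 6 = 294 degrees
Difference: |54.5 - 294| = 239.5 degrees
Smaller angle: 360 - 239.5 = 120.5 degrees

Final answer: 120.5 degrees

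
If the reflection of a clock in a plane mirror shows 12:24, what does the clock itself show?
Reflection across the vertical (12-6) axis maps a hand at angle A degrees to (360 - A) degrees, which sends a reading of T minutes past 12:00 to (720 - T) minutes past 12:00.
Mirror reads 12:24 = 24 minutes past 12:00.
Actual time: (720 - 24) mod 720 = 696 minutes = 11:36.

Final answer: 11:36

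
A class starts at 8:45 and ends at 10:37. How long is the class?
From 8:45 to 10:37:
(10 x 60 + 37) - (8 x 60 + 45) = 637 - 525 = 112 minutes
= 1 hour and 52 minutes

Final answer: 1 hour and 52 minutes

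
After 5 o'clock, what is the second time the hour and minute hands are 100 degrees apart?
At t minutes past 5:00, the hour hand is at 30 x 5 + 0.5t degrees and the minute hand is at 6t degrees.
The smaller angle between them is 100 degrees when |30H - 5.5t| = 100 or |30H - 5.5t| = 260.
With H = 5, solve 30 x 5 - 5.5t = +/- target for each target:
  t = (30 x 5 - 100) / 5.5 = 9.09
  t = (30 x 5 + 100) / 5.5 = 45.45
  t = (30 x 5 - 260) / 5.5 = -20 (outside (0, 60))
  t = (30 x 5 + 260) / 5.5 = 74.55 (outside (0, 60))
Valid solutions in (0, 60): {9.09, 45.45} minutes.
The second occurrence is t = 45.45 minutes.
The hands form a 100-degree angle at 45.45 minutes past 5:00.

Final answer: 45.45 minutes past 5:00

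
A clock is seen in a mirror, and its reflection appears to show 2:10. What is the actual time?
Reflection across the vertical (12-6) axis maps a hand at angle A degrees to (360 - A) degrees, which sends a reading of T minutes past 12:00 to (720 - T) minutes past 12:00.
Mirror reads 2:10 = 130 minutes past 12:00.
Actual time: (720 - 130) mod 720 = 590 minutes = 9:50.

Final answer: 9:50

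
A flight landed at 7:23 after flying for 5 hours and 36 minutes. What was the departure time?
Starting time: 7:23 = 443 total minutes past 12:00
Subtracting: 5 hours and 36 minutes = 336 minutes
443 - 336 = 107 minutes
= 1 hour and 47 minutes past 12:00 = 1:47

Final answer: 1:47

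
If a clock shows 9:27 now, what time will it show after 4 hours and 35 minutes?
Starting time: 9:27
Adding 35 minutes to 27 minutes: 27 + 35 = 62 minutes = 1 hour and 2 minutes
Adding 4 hours: 9 + 4 + 1 (carry) = 14 - 12 = 2
Final time: 2:02

Final answer: 2:02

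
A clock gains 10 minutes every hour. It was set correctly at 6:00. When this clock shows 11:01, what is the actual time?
For every 60 true minutes, the faulty clock advances 70 minutes, so 1 faulty-clock minute corresponds to 60/70 true minutes.
From 6:00 to 11:01 on the faulty dial is 301 minutes.
True elapsed: 301 x 60/70 = 258 minutes = 4 hours and 18 minutes.
True time: 6:00 + 4 hours and 18 minutes = 10:18.

Final answer: 10:18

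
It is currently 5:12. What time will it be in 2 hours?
Starting time: 5:12
Adding 0 minutes to 12 minutes: 12 + 0 = 12 minutes
Adding 2 hours: 5 + 2 = 7
Final time: 7:12

Final answer: 7:12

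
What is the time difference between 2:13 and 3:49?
From 2:13 to 3:49:
(3 x 60 + 49) - (2 x 60 + 13) = 229 - 133 = 96 minutes
= 1 hour and 36 minutes

Final answer: 1 hour and 36 minutes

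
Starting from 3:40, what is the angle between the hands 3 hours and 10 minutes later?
First find the time 3 hours and 10 minutes after 3:40.
Total minutes: 3 x 60 + 40 + 3 x 60 + 10 = 410.
410 mod 720 = 410 minutes = 6:50.
Now compute the angle at 6:50:
Hour hand: 6 x 30 + 50 x 0.5 = 205 degrees
Minute hand: 50 x 6 = 300 degrees
Difference: |205 - 300| = 95 degrees
The angle is 95 degrees

Final answer: 95 degrees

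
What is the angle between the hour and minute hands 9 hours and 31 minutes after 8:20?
First find the time 9 hours and 31 minutes after 8:20.
Total minutes: 8 x 60 + 20 + 9 x 60 + 31 = 1071.
1071 mod 720 = 351 minutes = 5:51.
Now compute the angle at 5:51:
Hour hand: 5 x 30 + 51 x 0.5 = 175.5 degrees
Minute hand: 51 x 6 = 306 degrees
Difference: |175.5 - 306| = 130.5 degrees
The angle is 130.5 degrees

Final answer: 130.5 degrees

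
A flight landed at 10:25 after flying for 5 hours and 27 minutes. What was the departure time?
Starting time: 10:25 = 625 total minutes past 12:00
Subtracting: 5 hours and 27 minutes = 327 minutes
625 - 327 = 298 minutes
= 4 hours and 58 minutes past 12:00 = 4:58

Final answer: 4:58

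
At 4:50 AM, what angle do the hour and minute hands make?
Hour hand position: 4 x 30 + 50 x 0.5 = 145 degrees
Minute hand position: 50 x 6 = 300 degrees
Difference: |145 - 300| = 155 degrees
The angle between the hands is 155 degrees

Final answer: 155 degrees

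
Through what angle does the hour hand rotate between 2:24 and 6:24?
The hour hand moves 0.5 degrees per minute.
Time elapsed: 6:24 - 2:24 = 240 minutes
Angular displacement: 240 x 0.5 = 120 degrees

Final answer: 120 degrees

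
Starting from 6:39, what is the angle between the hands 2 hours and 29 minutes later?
First find the time 2 hours and 29 minutes after 6:39.
Total minutes: 6 x 60 + 39 + 2 x 60 + 29 = 548.
548 mod 720 = 548 minutes = 9:08.
Now compute the angle at 9:08:
Hour hand: 9 x 30 + 8 x 0.5 = 274 degrees
Minute hand: 8 x 6 = 48 degrees
Difference: |274 - 48| = 226 degrees
Smaller angle: 360 - 226 = 134 degrees

Final answer: 134 degrees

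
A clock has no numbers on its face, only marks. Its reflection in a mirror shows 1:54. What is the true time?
Reflection across the vertical (12-6) axis maps a hand at angle A degrees to (360 - A) degrees, which sends a reading of T minutes past 12:00 to (720 - T) minutes past 12:00.
Mirror reads 1:54 = 114 minutes past 12:00.
Actual time: (720 - 114) mod 720 = 606 minutes = 10:06.

Final answer: 10:06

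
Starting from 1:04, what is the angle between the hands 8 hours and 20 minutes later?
First find the time 8 hours and 20 minutes after 1:04.
Total minutes: 1 x 60 + 4 + 8 x 60 + 20 = 564.
564 mod 720 = 564 minutes = 9:24.
Now compute the angle at 9:24:
Hour hand: 9 x 30 + 24 x 0.5 = 282 degrees
Minute hand: 24 x 6 = 144 degrees
Difference: |282 - 144| = 138 degrees
The angle is 138 degrees

Final answer: 138 degrees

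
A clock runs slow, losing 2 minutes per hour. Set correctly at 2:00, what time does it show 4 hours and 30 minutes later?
For every 60 true minutes, the faulty clock advances 60 - 2 = 58 minutes.
True elapsed: 4 hours and 30 minutes = 270 minutes.
Faulty clock advances: 270 x 58/60 = 261 minutes (drift: 9 minutes behind).
Shown time: 2:00 + 261 minutes = 6:21.

Final answer: 6:21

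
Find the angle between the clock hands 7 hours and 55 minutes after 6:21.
First find the time 7 hours and 55 minutes after 6:21.
Total minutes: 6 x 60 + 21 + 7 x 60 + 55 = 856.
856 mod 720 = 136 minutes = 2:16.
Now compute the angle at 2:16:
Hour hand: 2 x 30 + 16 x 0.5 = 68 degrees
Minute hand: 16 x 6 = 96 degrees
Difference: |68 - 96| = 28 degrees
The angle is 28 degrees

Final answer: 28 degrees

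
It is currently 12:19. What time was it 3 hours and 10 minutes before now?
Starting time: 12:19 = 19 total minutes past 12:00
Subtracting: 3 hours and 10 minutes = 190 minutes
19 - 190 = -171 (negative, add 12 hours = 720) = 549 minutes
= 9 hours and 9 minutes past 12:00 = 9:09

Final answer: 9:09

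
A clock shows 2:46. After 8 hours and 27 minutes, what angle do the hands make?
First find the time 8 hours and 27 minutes after 2:46.
Total minutes: 2 x 60 + 46 + 8 x 60 + 27 = 673.
673 mod 720 = 673 minutes = 11:13.
Now compute the angle at 11:13:
Hour hand: 11 x 30 + 13 x 0.5 = 336.5 degrees
Minute hand: 13 x 6 = 78 degrees
Difference: |336.5 - 78| = 258.5 degrees
Smaller angle: 360 - 258.5 = 101.5 degrees

Final answer: 101.5 degrees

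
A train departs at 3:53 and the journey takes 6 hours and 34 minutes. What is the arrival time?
Starting time: 3:53
Adding 34 minutes to 53 minutes: 53 + 34 = 87 minutes = 1 hour and 27 minutes
Adding 6 hours: 3 + 6 + 1 (carry) = 10
Final time: 10:27

Final answer: 10:27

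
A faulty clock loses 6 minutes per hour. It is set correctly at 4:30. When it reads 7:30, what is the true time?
For every 60 true minutes, the faulty clock advances 54 minutes, so 1 faulty-clock minute corresponds to 60/54 true minutes.
From 4:30 to 7:30 on the faulty dial is 180 minutes.
True elapsed: 180 x 60/54 = 200 minutes = 3 hours and 20 minutes.
True time: 4:30 + 3 hours and 20 minutes = 7:50.

Final answer: 7:50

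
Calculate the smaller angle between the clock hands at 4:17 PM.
Hour hand position: 4 x 30 + 17 x 0.5 = 128.5 degrees
Minute hand position: 17 x 6 = 102 degrees
Difference: |128.5 - 102| = 26.5 degrees
The angle between the hands is 26.5 degrees

Final answer: 26.5 degrees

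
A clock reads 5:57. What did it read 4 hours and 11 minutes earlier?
Starting time: 5:57 = 357 total minutes past 12:00
Subtracting: 4 hours and 11 minutes = 251 minutes
357 - 251 = 106 minutes
= 1 hour and 46 minutes past 12:00 = 1:46

Final answer: 1:46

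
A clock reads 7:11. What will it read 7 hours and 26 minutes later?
Starting time: 7:11
Adding 26 minutes to 11 minutes: 11 + 26 = 37 minutes
Adding 7 hours: 7 + 7 = 14 - 12 = 2
Final time: 2:37

Final answer: 2:37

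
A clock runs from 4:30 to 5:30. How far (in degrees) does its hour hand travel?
The hour hand moves 0.5 degrees per minute.
Time elapsed: 5:30 - 4:30 = 60 minutes
Angular displacement: 60 x 0.5 = 30 degrees

Final answer: 30 degrees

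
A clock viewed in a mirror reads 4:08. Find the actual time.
Reflection across the vertical (12-6) axis maps a hand at angle A degrees to (360 - A) degrees, which sends a reading of T minutes past 12:00 to (720 - T) minutes past 12:00.
Mirror reads 4:08 = 248 minutes past 12:00.
Actual time: (720 - 248) mod 720 = 472 minutes = 7:52.

Final answer: 7:52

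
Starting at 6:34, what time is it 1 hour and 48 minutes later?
Starting time: 6:34
Adding 48 minutes to 34 minutes: 34 + 48 = 82 minutes = 1 hour and 22 minutes
Adding 1 hour: 6 + 1 + 1 (carry) = 8
Final time: 8:22

Final answer: 8:22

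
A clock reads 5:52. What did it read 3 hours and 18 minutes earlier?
Starting time: 5:52 = 352 total minutes past 12:00
Subtracting: 3 hours and 18 minutes = 198 minutes
352 - 198 = 154 minutes
= 2 hours and 34 minutes past 12:00 = 2:34

Final answer: 2:34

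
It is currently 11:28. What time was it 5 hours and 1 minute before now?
Starting time: 11:28 = 688 total minutes past 12:00
Subtracting: 5 hours and 1 minute = 301 minutes
688 - 301 = 387 minutes
= 6 hours and 27 minutes past 12:00 = 6:27

Final answer: 6:27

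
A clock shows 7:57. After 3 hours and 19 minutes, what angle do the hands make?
First find the time 3 hours and 19 minutes after 7:57.
Total minutes: 7 x 60 + 57 + 3 x 60 + 19 = 676.
676 mod 720 = 676 minutes = 11:16.
Now compute the angle at 11:16:
Hour hand: 11 x 30 + 16 x 0.5 = 338 degrees
Minute hand: 16 x 6 = 96 degrees
Difference: |338 - 96| = 242 degrees
Smaller angle: 360 - 242 = 118 degrees

Final answer: 118 degrees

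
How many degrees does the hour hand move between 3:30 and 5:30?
The hour hand moves 0.5 degrees per minute.
Time elapsed: 5:30 - 3:30 = 120 minutes
Angular displacement: 120 x 0.5 = 60 degrees

Final answer: 60 degrees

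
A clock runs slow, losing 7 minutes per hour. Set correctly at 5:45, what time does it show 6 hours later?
For every 60 true minutes, the faulty clock advances 60 - 7 = 53 minutes.
True elapsed: 6 hours = 360 minutes.
Faulty clock advances: 360 x 53/60 = 318 minutes (drift: 42 minutes behind).
Shown time: 5:45 + 318 minutes = 11:03.

Final answer: 11:03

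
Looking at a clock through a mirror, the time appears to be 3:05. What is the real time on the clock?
Reflection across the vertical (12-6) axis maps a hand at angle A degrees to (360 - A) degrees, which sends a reading of T minutes past 12:00 to (720 - T) minutes past 12:00.
Mirror reads 3:05 = 185 minutes past 12:00.
Actual time: (720 - 185) mod 720 = 535 minutes = 8:55.

Final answer: 8:55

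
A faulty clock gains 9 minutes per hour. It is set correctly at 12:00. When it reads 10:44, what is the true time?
For every 60 true minutes, the faulty clock advances 69 minutes, so 1 faulty-clock minute corresponds to 60/69 true minutes.
From 12:00 to 10:44 on the faulty dial is 644 minutes.
True elapsed: 644 x 60/69 = 560 minutes = 9 hours and 20 minutes.
True time: 12:00 + 9 hours and 20 minutes = 9:20.

Final answer: 9:20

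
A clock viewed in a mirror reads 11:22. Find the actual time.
Reflection across the vertical (12-6) axis maps a hand at angle A degrees to (360 - A) degrees, which sends a reading of T minutes past 12:00 to (720 - T) minutes past 12:00.
Mirror reads 11:22 = 682 minutes past 12:00.
Actual time: (720 - 682) mod 720 = 38 minutes = 12:38.

Final answer: 12:38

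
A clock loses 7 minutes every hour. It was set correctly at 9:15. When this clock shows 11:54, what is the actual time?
For every 60 true minutes, the faulty clock advances 53 minutes, so 1 faulty-clock minute corresponds to 60/53 true minutes.
From 9:15 to 11:54 on the faulty dial is 159 minutes.
True elapsed: 159 x 60/53 = 180 minutes = 3 hours.
True time: 9:15 + 3 hours = 12:15.

Final answer: 12:15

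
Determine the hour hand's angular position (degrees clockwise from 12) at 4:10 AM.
The hour hand moves 30 degrees per hour and 0.5 degrees per minute.
At 4:10: (4) x 30 + 10 x 0.5 = 120 + 5 = 125 degrees

Final answer: 125 degrees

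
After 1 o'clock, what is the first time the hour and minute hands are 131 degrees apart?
At t minutes past 1:00, the hour hand is at 30 x 1 + 0.5t degrees and the minute hand is at 6t degrees.
The smaller angle between them is 131 degrees when |30H - 5.5t| = 131 or |30H - 5.5t| = 229.
With H = 1, solve 30 x 1 - 5.5t = +/- target for each target:
  t = (30 x 1 - 131) / 5.5 = -18.36 (outside (0, 60))
  t = (30 x 1 + 131) / 5.5 = 29.27
  t = (30 x 1 - 229) / 5.5 = -36.18 (outside (0, 60))
  t = (30 x 1 + 229) / 5.5 = 47.09
Valid solutions in (0, 60): {29.27, 47.09} minutes.
The first occurrence is t = 29.27 minutes.
The hands form a 131-degree angle at 29.27 minutes past 1:00.

Final answer: 29.27 minutes past 1:00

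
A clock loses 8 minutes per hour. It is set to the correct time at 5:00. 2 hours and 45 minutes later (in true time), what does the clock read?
For every 60 true minutes, the faulty clock advances 60 - 8 = 52 minutes.
True elapsed: 2 hours and 45 minutes = 165 minutes.
Faulty clock advances: 165 x 52/60 = 143 minutes (drift: 22 minutes behind).
Shown time: 5:00 + 143 minutes = 7:23.

Final answer: 7:23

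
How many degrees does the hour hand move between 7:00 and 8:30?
The hour hand moves 0.5 degrees per minute.
Time elapsed: 8:30 - 7:00 = 90 minutes
Angular displacement: 90 x 0.5 = 45 degrees

Final answer: 45 degrees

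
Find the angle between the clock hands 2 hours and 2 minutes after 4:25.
First find the time 2 hours and 2 minutes after 4:25.
Total minutes: 4 x 60 + 25 + 2 x 60 + 2 = 387.
387 mod 720 = 387 minutes = 6:27.
Now compute the angle at 6:27:
Hour hand: 6 x 30 + 27 x 0.5 = 193.5 degrees
Minute hand: 27 x 6 = 162 degrees
Difference: |193.5 - 162| = 31.5 degrees
The angle is 31.5 degrees

Final answer: 31.5 degrees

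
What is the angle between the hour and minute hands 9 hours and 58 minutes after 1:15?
First find the time 9 hours and 58 minutes after 1:15.
Total minutes: 1 x 60 + 15 + 9 x 60 + 58 = 673.
673 mod 720 = 673 minutes = 11:13.
Now compute the angle at 11:13:
Hour hand: 11 x 30 + 13 x 0.5 = 336.5 degrees
Minute hand: 13 x 6 = 78 degrees
Difference: |336.5 - 78| = 258.5 degrees
Smaller angle: 360 - 258.5 = 101.5 degrees

Final answer: 101.5 degrees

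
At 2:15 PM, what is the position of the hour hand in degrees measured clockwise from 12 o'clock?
The hour hand moves 30 degrees per hour and 0.5 degrees per minute.
At 2:15: (2) x 30 + 15 x 0.5 = 60 + 7.5 = 67.5 degrees

Final answer: 67.5 degrees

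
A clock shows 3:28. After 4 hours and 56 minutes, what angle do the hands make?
First find the time 4 hours and 56 minutes after 3:28.
Total minutes: 3 x 60 + 28 + 4 x 60 + 56 = 504.
504 mod 720 = 504 minutes = 8:24.
Now compute the angle at 8:24:
Hour hand: 8 x 30 + 24 x 0.5 = 252 degrees
Minute hand: 24 x 6 = 144 degrees
Difference: |252 - 144| = 108 degrees
The angle is 108 degrees

Final answer: 108 degrees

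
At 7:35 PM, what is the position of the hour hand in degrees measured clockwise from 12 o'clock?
The hour hand moves 30 degrees per hour and 0.5 degrees per minute.
At 7:35: (7) x 30 + 35 x 0.5 = 210 + 17.5 = 227.5 degrees

Final answer: 227.5 degrees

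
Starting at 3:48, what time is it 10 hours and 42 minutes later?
Starting time: 3:48
Adding 42 minutes to 48 minutes: 48 + 42 = 90 minutes = 1 hour and 30 minutes
Adding 10 hours: 3 + 10 + 1 (carry) = 14 - 12 = 2
Final time: 2:30

Final answer: 2:30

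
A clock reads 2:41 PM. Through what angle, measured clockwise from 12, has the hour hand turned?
The hour hand moves 30 degrees per hour and 0.5 degrees per minute.
At 2:41: (2) x 30 + 41 x 0.5 = 60 + 20.5 = 80.5 degrees

Final answer: 80.5 degrees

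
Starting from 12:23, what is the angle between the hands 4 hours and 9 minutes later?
First find the time 4 hours and 9 minutes after 12:23.
Total minutes: 12 x 60 + 23 + 4 x 60 + 9 = 992.
992 mod 720 = 272 minutes = 4:32.
Now compute the angle at 4:32:
Hour hand: 4 x 30 + 32 x 0.5 = 136 degrees
Minute hand: 32 x 6 = 192 degrees
Difference: |136 - 192| = 56 degrees
The angle is 56 degrees

Final answer: 56 degrees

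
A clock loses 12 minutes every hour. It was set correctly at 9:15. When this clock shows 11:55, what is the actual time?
For every 60 true minutes, the faulty clock advances 48 minutes, so 1 faulty-clock minute corresponds to 60/48 true minutes.
From 9:15 to 11:55 on the faulty dial is 160 minutes.
True elapsed: 160 x 60/48 = 200 minutes = 3 hours and 20 minutes.
True time: 9:15 + 3 hours and 20 minutes = 12:35.

Final answer: 12:35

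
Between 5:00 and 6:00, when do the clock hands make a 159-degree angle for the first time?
At t minutes past 5:00, the hour hand is at 30 x 5 + 0.5t degrees and the minute hand is at 6t degrees.
The smaller angle between them is 159 degrees when |30H - 5.5t| = 159 or |30H - 5.5t| = 201.
With H = 5, solve 30 x 5 - 5.5t = +/- target for each target:
  t = (30 x 5 - 159) / 5.5 = -1.64 (outside (0, 60))
  t = (30 x 5 + 159) / 5.5 = 56.18
  t = (30 x 5 - 201) / 5.5 = -9.27 (outside (0, 60))
  t = (30 x 5 + 201) / 5.5 = 63.82 (outside (0, 60))
Valid solutions in (0, 60): {56.18} minutes.
The first occurrence is t = 56.18 minutes.
The hands form a 159-degree angle at 56.18 minutes past 5:00.

Final answer: 56.18 minutes past 5:00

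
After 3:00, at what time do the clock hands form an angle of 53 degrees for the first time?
At t minutes past 3:00, the hour hand is at 30 x 3 + 0.5t degrees and the minute hand is at 6t degrees.
The smaller angle between them is 53 degrees when |30H - 5.5t| = 53 or |30H - 5.5t| = 307.
With H = 3, solve 30 x 3 - 5.5t = +/- target for each target:
  t = (30 x 3 - 53) / 5.5 = 6.73
  t = (30 x 3 + 53) / 5.5 = 26
  t = (30 x 3 - 307) / 5.5 = -39.45 (outside (0, 60))
  t = (30 x 3 + 307) / 5.5 = 72.18 (outside (0, 60))
Valid solutions in (0, 60): {6.73, 26} minutes.
The first occurrence is t = 6.73 minutes.
The hands form a 53-degree angle at 6.73 minutes past 3:00.

Final answer: 6.73 minutes past 3:00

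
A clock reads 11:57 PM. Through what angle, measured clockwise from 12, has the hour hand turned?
The hour hand moves 30 degrees per hour and 0.5 degrees per minute.
At 11:57: (11) x 30 + 57 x 0.5 = 330 + 28.5 = 358.5 degrees

Final answer: 358.5 degrees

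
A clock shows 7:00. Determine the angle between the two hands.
Hour hand position: 7 x 30 + 0 x 0.5 = 210 degrees
Minute hand position: 0 x 6 = 0 degrees
Difference: |210 - 0| = 210 degrees
Since 210 > 180, the smaller angle is 360 - 210 = 150 degrees

Final answer: 150 degrees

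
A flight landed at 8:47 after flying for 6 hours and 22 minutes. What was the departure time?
Starting time: 8:47 = 527 total minutes past 12:00
Subtracting: 6 hours and 22 minutes = 382 minutes
527 - 382 = 145 minutes
= 2 hours and 25 minutes past 12:00 = 2:25

Final answer: 2:25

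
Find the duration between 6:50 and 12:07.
From 6:50 to 12:07:
(12 x 60 + 7) - (6 x 60 + 50) = 727 - 410 = 317 minutes
= 5 hours and 17 minutes

Final answer: 5 hours and 17 minutes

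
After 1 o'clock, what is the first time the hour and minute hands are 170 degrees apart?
At t minutes past 1:00, the hour hand is at 30 x 1 + 0.5t degrees and the minute hand is at 6t degrees.
The smaller angle between them is 170 degrees when |30H - 5.5t| = 170 or |30H - 5.5t| = 190.
With H = 1, solve 30 x 1 - 5.5t = +/- target for each target:
  t = (30 x 1 - 170) / 5.5 = -25.45 (outside (0, 60))
  t = (30 x 1 + 170) / 5.5 = 36.36
  t = (30 x 1 - 190) / 5.5 = -29.09 (outside (0, 60))
  t = (30 x 1 + 190) / 5.5 = 40
Valid solutions in (0, 60): {36.36, 40} minutes.
The first occurrence is t = 36.36 minutes.
The hands form a 170-degree angle at 36.36 minutes past 1:00.

Final answer: 36.36 minutes past 1:00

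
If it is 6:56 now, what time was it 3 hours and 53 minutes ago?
Starting time: 6:56 = 416 total minutes past 12:00
Subtracting: 3 hours and 53 minutes = 233 minutes
416 - 233 = 183 minutes
= 3 hours and 3 minutes past 12:00 = 3:03

Final answer: 3:03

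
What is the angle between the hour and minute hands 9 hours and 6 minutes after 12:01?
First find the time 9 hours and 6 minutes after 12:01.
Total minutes: 12 x 60 + 1 + 9 x 60 + 6 = 1267.
1267 mod 720 = 547 minutes = 9:07.
Now compute the angle at 9:07:
Hour hand: 9 x 30 + 7 x 0.5 = 273.5 degrees
Minute hand: 7 x 6 = 42 degrees
Difference: |273.5 - 42| = 231.5 degrees
Smaller angle: 360 - 231.5 = 128.5 degrees

Final answer: 128.5 degrees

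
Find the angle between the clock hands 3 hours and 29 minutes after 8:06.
First find the time 3 hours and 29 minutes after 8:06.
Total minutes: 8 x 60 + 6 + 3 x 60 + 29 = 695.
695 mod 720 = 695 minutes = 11:35.
Now compute the angle at 11:35:
Hour hand: 11 x 30 + 35 x 0.5 = 347.5 degrees
Minute hand: 35 x 6 = 210 degrees
Difference: |347.5 - 210| = 137.5 degrees
The angle is 137.5 degrees

Final answer: 137.5 degrees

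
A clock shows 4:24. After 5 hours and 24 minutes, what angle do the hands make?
First find the time 5 hours and 24 minutes after 4:24.
Total minutes: 4 x 60 + 24 + 5 x 60 + 24 = 588.
588 mod 720 = 588 minutes = 9:48.
Now compute the angle at 9:48:
Hour hand: 9 x 30 + 48 x 0.5 = 294 degrees
Minute hand: 48 x 6 = 288 degrees
Difference: |294 - 288| = 6 degrees
The angle is 6 degrees

Final answer: 6 degrees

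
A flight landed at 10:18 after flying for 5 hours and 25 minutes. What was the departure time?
Starting time: 10:18 = 618 total minutes past 12:00
Subtracting: 5 hours and 25 minutes = 325 minutes
618 - 325 = 293 minutes
= 4 hours and 53 minutes past 12:00 = 4:53

Final answer: 4:53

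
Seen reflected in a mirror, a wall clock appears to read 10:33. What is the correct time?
Reflection across the vertical (12-6) axis maps a hand at angle A degrees to (360 - A) degrees, which sends a reading of T minutes past 12:00 to (720 - T) minutes past 12:00.
Mirror reads 10:33 = 633 minutes past 12:00.
Actual time: (720 - 633) mod 720 = 87 minutes = 1:27.

Final answer: 1:27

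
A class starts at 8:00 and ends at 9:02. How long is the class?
From 8:00 to 9:02:
(9 x 60 + 2) - (8 x 60 + 0) = 542 - 480 = 62 minutes
= 1 hour and 2 minutes

Final answer: 1 hour and 2 minutes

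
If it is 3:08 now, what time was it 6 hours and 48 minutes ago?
Starting time: 3:08 = 188 total minutes past 12:00
Subtracting: 6 hours and 48 minutes = 408 minutes
188 - 408 = -220 (negative, add 12 hours = 720) = 500 minutes
= 8 hours and 20 minutes past 12:00 = 8:20

Final answer: 8:20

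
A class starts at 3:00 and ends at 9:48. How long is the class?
From 3:00 to 9:48:
(9 x 60 + 48) - (3 x 60 + 0) = 588 - 180 = 408 minutes
= 6 hours and 48 minutes

Final answer: 6 hours and 48 minutes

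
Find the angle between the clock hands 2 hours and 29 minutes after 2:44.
First find the time 2 hours and 29 minutes after 2:44.
Total minutes: 2 x 60 + 44 + 2 x 60 + 29 = 313.
313 mod 720 = 313 minutes = 5:13.
Now compute the angle at 5:13:
Hour hand: 5 x 30 + 13 x 0.5 = 156.5 degrees
Minute hand: 13 x 6 = 78 degrees
Difference: |156.5 - 78| = 78.5 degrees
The angle is 78.5 degrees

Final answer: 78.5 degrees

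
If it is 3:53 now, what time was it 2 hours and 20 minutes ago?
Starting time: 3:53 = 233 total minutes past 12:00
Subtracting: 2 hours and 20 minutes = 140 minutes
233 - 140 = 93 minutes
= 1 hour and 33 minutes past 12:00 = 1:33

Final answer: 1:33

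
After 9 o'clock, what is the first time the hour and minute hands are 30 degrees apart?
At t minutes past 9:00, the hour hand is at 30 x 9 + 0.5t degrees and the minute hand is at 6t degrees.
The smaller angle between them is 30 degrees when |30H - 5.5t| = 30 or |30H - 5.5t| = 330.
With H = 9, solve 30 x 9 - 5.5t = +/- target for each target:
  t = (30 x 9 - 30) / 5.5 = 43.64
  t = (30 x 9 + 30) / 5.5 = 54.55
  t = (30 x 9 - 330) / 5.5 = -10.91 (outside (0, 60))
  t = (30 x 9 + 330) / 5.5 = 109.09 (outside (0, 60))
Valid solutions in (0, 60): {43.64, 54.55} minutes.
The first occurrence is t = 43.64 minutes.
The hands form a 30-degree angle at 43.64 minutes past 9:00.

Final answer: 43.64 minutes past 9:00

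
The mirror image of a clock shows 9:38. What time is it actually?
Reflection across the vertical (12-6) axis maps a hand at angle A degrees to (360 - A) degrees, which sends a reading of T minutes past 12:00 to (720 - T) minutes past 12:00.
Mirror reads 9:38 = 578 minutes past 12:00.
Actual time: (720 - 578) mod 720 = 142 minutes = 2:22.

Final answer: 2:22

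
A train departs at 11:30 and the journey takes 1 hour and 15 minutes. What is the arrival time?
Starting time: 11:30
Adding 15 minutes to 30 minutes: 30 + 15 = 45 minutes
Adding 1 hour: 11 + 1 = 12
Final time: 12:45

Final answer: 12:45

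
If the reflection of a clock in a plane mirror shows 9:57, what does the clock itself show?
Reflection across the vertical (12-6) axis maps a hand at angle A degrees to (360 - A) degrees, which sends a reading of T minutes past 12:00 to (720 - T) minutes past 12:00.
Mirror reads 9:57 = 597 minutes past 12:00.
Actual time: (720 - 597) mod 720 = 123 minutes = 2:03.

Final answer: 2:03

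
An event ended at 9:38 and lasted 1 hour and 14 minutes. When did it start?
Starting time: 9:38 = 578 total minutes past 12:00
Subtracting: 1 hour and 14 minutes = 74 minutes
578 - 74 = 504 minutes
= 8 hours and 24 minutes past 12:00 = 8:24

Final answer: 8:24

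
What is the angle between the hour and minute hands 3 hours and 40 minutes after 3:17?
First find the time 3 hours and 40 minutes after 3:17.
Total minutes: 3 x 60 + 17 + 3 x 60 + 40 = 417.
417 mod 720 = 417 minutes = 6:57.
Now compute the angle at 6:57:
Hour hand: 6 x 30 + 57 x 0.5 = 208.5 degrees
Minute hand: 57 x 6 = 342 degrees
Difference: |208.5 - 342| = 133.5 degrees
The angle is 133.5 degrees

Final answer: 133.5 degrees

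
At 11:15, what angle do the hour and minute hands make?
Hour hand position: 11 x 30 + 15 x 0.5 = 337.5 degrees
Minute hand position: 15 x 6 = 90 degrees
Difference: |337.5 - 90| = 247.5 degrees
Since 247.5 > 180, the smaller angle is 360 - 247.5 = 112.5 degrees

Final answer: 112.5 degrees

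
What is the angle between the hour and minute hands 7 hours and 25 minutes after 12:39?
First find the time 7 hours and 25 minutes after 12:39.
Total minutes: 12 x 60 + 39 + 7 x 60 + 25 = 1204.
1204 mod 720 = 484 minutes = 8:04.
Now compute the angle at 8:04:
Hour hand: 8 x 30 + 4 x 0.5 = 242 degrees
Minute hand: 4 x 6 = 24 degrees
Difference: |242 - 24| = 218 degrees
Smaller angle: 360 - 218 = 142 degrees

Final answer: 142 degrees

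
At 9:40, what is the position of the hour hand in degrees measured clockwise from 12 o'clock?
The hour hand moves 30 degrees per hour and 0.5 degrees per minute.
At 9:40: (9) x 30 + 40 x 0.5 = 270 + 20 = 290 degrees

Final answer: 290 degrees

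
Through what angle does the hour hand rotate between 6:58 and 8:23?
The hour hand moves 0.5 degrees per minute.
Time elapsed: 8:23 - 6:58 = 85 minutes
Angular displacement: 85 x 0.5 = 42.5 degrees

Final answer: 42.5 degrees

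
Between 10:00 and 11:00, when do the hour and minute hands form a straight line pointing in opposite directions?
For hands to be 180 degrees apart: |30H - 5.5t| = 180
With H = 10: t = (30 x 10 + 180)/5.5 = 87.27 or t = (30 x 10 - 180)/5.5 = 21.82
First valid solution (0 < t < 60): t = 21.82 minutes
The hands are opposite at 21.82 minutes past 10:00.

Final answer: 21.82 minutes past 10:00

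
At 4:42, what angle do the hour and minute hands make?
Hour hand position: 4 x 30 + 42 x 0.5 = 141 degrees
Minute hand position: 42 x 6 = 252 degrees
Difference: |141 - 252| = 111 degrees
The angle between the hands is 111 degrees

Final answer: 111 degrees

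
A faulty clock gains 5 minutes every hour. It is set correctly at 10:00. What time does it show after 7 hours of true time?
For every 60 true minutes, the faulty clock advances 60 + 5 = 65 minutes.
True elapsed: 7 hours = 420 minutes.
Faulty clock advances: 420 x 65/60 = 455 minutes (drift: 35 minutes ahead).
Shown time: 10:00 + 455 minutes = 5:35.

Final answer: 5:35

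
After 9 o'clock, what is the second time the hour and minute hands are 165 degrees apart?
At t minutes past 9:00, the hour hand is at 30 x 9 + 0.5t degrees and the minute hand is at 6t degrees.
The smaller angle between them is 165 degrees when |30H - 5.5t| = 165 or |30H - 5.5t| = 195.
With H = 9, solve 30 x 9 - 5.5t = +/- target for each target:
  t = (30 x 9 - 165) / 5.5 = 19.09
  t = (30 x 9 + 165) / 5.5 = 79.09 (outside (0, 60))
  t = (30 x 9 - 195) / 5.5 = 13.64
  t = (30 x 9 + 195) / 5.5 = 84.55 (outside (0, 60))
Valid solutions in (0, 60): {13.64, 19.09} minutes.
The second occurrence is t = 19.09 minutes.
The hands form a 165-degree angle at 19.09 minutes past 9:00.

Final answer: 19.09 minutes past 9:00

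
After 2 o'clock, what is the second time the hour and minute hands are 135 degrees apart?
At t minutes past 2:00, the hour hand is at 30 x 2 + 0.5t degrees and the minute hand is at 6t degrees.
The smaller angle between them is 135 degrees when |30H - 5.5t| = 135 or |30H - 5.5t| = 225.
With H = 2, solve 30 x 2 - 5.5t = +/- target for each target:
  t = (30 x 2 - 135) / 5.5 = -13.64 (outside (0, 60))
  t = (30 x 2 + 135) / 5.5 = 35.45
  t = (30 x 2 - 225) / 5.5 = -30 (outside (0, 60))
  t = (30 x 2 + 225) / 5.5 = 51.82
Valid solutions in (0, 60): {35.45, 51.82} minutes.
The second occurrence is t = 51.82 minutes.
The hands form a 135-degree angle at 51.82 minutes past 2:00.

Final answer: 51.82 minutes past 2:00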